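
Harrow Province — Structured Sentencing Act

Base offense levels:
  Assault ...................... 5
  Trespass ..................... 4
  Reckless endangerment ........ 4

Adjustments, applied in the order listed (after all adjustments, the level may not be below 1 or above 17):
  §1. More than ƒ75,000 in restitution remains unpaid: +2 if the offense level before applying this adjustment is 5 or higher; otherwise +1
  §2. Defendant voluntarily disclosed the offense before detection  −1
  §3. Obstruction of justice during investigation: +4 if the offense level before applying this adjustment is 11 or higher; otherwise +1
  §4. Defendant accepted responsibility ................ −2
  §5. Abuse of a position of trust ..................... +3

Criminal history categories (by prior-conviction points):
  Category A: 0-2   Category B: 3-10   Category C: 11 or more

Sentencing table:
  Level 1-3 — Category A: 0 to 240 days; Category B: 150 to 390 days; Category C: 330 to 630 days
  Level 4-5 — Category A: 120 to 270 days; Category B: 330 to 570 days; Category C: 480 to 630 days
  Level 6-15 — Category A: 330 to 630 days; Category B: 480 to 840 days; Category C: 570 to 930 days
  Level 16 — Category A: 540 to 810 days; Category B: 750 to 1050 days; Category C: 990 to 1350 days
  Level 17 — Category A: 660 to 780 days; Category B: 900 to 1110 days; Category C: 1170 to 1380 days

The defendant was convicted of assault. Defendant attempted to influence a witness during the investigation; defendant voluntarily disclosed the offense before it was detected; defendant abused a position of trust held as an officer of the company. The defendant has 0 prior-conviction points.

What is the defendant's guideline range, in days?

Base offense level for assault: 5.
§2 applies: 5 − 1 = 4.
§3 applies (level before this adjustment is 4 < 11, so +1): 4 + 1 = 5.
§4 does not apply.
§5 applies: 5 + 3 = 8.
Final offense level: 8.
Criminal history: 0 prior points → Category A (0-2).
Level 8 falls in the 6-15 band.
Grid: Level 6-15 × Category A = 330-630 days.

330-630 days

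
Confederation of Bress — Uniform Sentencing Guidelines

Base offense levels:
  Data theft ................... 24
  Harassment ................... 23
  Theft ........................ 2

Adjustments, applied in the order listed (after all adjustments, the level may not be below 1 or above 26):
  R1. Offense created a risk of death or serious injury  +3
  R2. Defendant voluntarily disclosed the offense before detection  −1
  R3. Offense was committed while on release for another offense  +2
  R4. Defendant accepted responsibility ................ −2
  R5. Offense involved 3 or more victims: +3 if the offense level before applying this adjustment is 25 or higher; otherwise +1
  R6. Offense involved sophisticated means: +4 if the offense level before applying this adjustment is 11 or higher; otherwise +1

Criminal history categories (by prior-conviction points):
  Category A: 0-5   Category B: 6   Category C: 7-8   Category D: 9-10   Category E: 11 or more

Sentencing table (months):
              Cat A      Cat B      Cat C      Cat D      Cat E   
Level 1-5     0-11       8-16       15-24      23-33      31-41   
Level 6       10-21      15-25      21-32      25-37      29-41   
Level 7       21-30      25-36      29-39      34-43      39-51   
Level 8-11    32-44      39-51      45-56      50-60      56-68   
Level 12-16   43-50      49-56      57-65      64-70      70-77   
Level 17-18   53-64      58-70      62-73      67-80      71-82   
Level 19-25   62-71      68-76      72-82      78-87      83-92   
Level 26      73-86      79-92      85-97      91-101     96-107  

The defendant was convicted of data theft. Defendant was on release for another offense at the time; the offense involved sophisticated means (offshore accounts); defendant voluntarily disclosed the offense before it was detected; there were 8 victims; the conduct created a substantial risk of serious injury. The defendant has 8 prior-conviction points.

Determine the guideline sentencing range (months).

85-97 months

Base offense level for data theft: 24.
R1 applies: 24 + 3 = 27.
R2 applies: 27 − 1 = 26.
R3 applies: 26 + 2 = 28.
R4 does not apply.
R5 applies (level before this adjustment is 28 ≥ 25, so +3): 28 + 3 = 31.
R6 applies (level before this adjustment is 31 ≥ 11, so +4): 31 + 4 = 35.
Level 35 exceeds the maximum of 26; capped at 26.
Final offense level: 26.
Criminal history: 8 prior points → Category C (7-8).
Level 26 falls in the 26 band.
Grid: Level 26 × Category C = 85-97 months.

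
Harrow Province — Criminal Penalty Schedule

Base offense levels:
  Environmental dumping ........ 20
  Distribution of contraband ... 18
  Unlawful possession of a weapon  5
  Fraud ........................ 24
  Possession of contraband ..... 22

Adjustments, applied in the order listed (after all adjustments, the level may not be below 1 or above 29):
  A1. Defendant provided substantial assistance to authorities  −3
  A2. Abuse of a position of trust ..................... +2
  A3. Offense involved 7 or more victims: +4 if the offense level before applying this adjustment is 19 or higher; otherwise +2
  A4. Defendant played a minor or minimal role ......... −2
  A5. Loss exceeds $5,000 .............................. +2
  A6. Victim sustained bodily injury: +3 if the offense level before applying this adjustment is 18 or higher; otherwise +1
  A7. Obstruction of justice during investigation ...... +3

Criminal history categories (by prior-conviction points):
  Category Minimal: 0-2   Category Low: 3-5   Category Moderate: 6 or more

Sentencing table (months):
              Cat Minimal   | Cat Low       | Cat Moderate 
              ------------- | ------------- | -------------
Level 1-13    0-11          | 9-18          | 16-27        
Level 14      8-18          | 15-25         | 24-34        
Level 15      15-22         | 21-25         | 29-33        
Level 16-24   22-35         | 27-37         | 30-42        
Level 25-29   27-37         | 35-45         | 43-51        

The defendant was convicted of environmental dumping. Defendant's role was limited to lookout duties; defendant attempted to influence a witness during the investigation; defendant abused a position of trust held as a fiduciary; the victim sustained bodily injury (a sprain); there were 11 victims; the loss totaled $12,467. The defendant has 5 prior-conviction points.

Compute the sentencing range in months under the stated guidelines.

35-45 months

Base offense level for environmental dumping: 20.
A1 does not apply.
A2 applies: 20 + 2 = 22.
A3 applies (level before this adjustment is 22 ≥ 19, so +4): 22 + 4 = 26.
A4 applies: 26 − 2 = 24.
A5 applies: 24 + 2 = 26.
A6 applies (level before this adjustment is 26 ≥ 18, so +3): 26 + 3 = 29.
A7 applies: 29 + 3 = 32.
Level 32 exceeds the maximum of 29; capped at 29.
Final offense level: 29.
Criminal history: 5 prior points → Category Low (3-5).
Level 29 falls in the 25-29 band.
Grid: Level 25-29 × Category Low = 35-45 months.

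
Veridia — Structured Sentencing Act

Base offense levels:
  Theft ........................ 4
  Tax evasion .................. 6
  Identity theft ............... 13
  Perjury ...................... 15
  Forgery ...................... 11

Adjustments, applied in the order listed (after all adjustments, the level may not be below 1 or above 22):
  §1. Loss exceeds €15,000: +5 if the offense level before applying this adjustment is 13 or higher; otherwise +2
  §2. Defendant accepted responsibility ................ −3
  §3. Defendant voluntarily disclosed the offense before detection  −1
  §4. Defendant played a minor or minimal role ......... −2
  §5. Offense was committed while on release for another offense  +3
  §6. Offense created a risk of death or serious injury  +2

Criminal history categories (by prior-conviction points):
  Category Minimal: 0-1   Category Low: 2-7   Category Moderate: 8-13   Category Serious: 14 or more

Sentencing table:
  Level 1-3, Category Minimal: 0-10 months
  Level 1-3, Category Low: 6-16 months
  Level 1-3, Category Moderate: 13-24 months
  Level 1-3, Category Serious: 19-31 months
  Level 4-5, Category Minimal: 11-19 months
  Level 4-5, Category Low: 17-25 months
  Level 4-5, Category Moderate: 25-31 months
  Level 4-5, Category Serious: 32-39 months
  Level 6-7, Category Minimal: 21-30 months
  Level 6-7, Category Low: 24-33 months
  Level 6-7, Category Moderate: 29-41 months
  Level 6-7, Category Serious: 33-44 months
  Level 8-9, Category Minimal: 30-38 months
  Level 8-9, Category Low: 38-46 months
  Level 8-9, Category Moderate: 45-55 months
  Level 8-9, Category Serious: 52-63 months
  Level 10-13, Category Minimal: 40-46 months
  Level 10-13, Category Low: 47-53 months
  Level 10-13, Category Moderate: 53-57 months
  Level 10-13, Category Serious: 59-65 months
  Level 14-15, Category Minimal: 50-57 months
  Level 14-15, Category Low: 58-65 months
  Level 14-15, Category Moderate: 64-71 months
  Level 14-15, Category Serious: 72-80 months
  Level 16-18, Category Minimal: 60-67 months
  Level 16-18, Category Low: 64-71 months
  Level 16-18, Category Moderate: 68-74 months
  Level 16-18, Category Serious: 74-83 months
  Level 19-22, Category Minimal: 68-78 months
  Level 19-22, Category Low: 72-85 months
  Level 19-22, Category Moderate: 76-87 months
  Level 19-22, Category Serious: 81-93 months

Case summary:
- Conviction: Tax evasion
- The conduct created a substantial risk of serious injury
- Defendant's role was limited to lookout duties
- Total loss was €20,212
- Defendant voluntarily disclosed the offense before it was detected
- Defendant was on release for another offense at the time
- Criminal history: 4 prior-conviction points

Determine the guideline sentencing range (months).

47-53 months

Base offense level for tax evasion: 6.
§1 applies (level before this adjustment is 6 < 13, so +2): 6 + 2 = 8.
§3 applies: 8 − 1 = 7.
§4 applies: 7 − 2 = 5.
§5 applies: 5 + 3 = 8.
§6 applies: 8 + 2 = 10.
Final offense level: 10.
Criminal history: 4 prior points → Category Low (2-7).
Level 10 falls in the 10-13 band.
Grid: Level 10-13 × Category Low = 47-53 months.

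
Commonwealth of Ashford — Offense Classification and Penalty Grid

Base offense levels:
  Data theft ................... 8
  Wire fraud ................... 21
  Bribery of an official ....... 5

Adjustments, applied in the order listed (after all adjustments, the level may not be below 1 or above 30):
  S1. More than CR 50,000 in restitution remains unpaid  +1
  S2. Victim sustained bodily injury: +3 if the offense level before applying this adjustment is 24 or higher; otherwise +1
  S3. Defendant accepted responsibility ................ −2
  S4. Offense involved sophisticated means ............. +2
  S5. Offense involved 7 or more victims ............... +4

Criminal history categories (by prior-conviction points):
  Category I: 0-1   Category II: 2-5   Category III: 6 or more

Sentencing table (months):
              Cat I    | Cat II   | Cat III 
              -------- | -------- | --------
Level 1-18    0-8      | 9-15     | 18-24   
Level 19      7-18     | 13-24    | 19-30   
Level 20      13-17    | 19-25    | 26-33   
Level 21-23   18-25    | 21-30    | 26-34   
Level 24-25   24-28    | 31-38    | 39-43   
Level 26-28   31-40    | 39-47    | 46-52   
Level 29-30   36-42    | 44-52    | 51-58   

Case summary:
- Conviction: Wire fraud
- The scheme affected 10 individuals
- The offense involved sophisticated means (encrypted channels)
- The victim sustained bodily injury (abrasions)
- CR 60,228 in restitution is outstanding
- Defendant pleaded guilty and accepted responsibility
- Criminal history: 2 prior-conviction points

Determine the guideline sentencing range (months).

Base offense level for wire fraud: 21.
S1 applies: 21 + 1 = 22.
S2 applies (level before this adjustment is 22 < 24, so +1): 22 + 1 = 23.
S3 applies: 23 − 2 = 21.
S4 applies: 21 + 2 = 23.
S5 applies: 23 + 4 = 27.
Final offense level: 27.
Criminal history: 2 prior points → Category II (2-5).
Level 27 falls in the 26-28 band.
Grid: Level 26-28 × Category II = 39-47 months.

39-47 months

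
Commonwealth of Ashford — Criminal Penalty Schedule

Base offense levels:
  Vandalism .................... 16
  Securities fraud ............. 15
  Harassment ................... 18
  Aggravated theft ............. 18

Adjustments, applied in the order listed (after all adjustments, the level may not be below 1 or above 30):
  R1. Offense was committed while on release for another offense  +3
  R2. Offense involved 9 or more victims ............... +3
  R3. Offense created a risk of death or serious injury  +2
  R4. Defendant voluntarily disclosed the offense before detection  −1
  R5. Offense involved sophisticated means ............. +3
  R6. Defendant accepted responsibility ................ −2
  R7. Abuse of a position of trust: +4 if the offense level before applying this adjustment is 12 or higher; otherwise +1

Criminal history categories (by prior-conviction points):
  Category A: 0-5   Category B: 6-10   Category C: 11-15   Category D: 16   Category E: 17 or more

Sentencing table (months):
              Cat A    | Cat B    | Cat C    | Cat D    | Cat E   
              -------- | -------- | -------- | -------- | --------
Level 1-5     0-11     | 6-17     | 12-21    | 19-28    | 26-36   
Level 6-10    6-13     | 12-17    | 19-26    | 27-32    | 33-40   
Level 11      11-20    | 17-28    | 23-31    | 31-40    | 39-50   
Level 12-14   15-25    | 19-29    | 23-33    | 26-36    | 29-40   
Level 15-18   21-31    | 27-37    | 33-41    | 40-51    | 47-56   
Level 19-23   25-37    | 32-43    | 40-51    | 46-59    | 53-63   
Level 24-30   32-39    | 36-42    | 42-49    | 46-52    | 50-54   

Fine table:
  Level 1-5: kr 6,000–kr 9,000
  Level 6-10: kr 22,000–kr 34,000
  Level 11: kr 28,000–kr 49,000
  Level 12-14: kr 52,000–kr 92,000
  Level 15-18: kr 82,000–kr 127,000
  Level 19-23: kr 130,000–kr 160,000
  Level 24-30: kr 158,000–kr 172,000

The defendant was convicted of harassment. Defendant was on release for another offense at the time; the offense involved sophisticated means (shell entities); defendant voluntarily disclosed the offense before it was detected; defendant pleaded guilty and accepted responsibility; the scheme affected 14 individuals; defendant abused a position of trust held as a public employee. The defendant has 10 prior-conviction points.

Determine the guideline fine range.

Base offense level for harassment: 18.
R1 applies: 18 + 3 = 21.
R2 applies: 21 + 3 = 24.
R4 applies: 24 − 1 = 23.
R5 applies: 23 + 3 = 26.
R6 applies: 26 − 2 = 24.
R7 applies (level before this adjustment is 24 ≥ 12, so +4): 24 + 4 = 28.
Final offense level: 28.
Level 28 falls in the 24-30 band.
Fine table: Level 24-30 → kr 158,000–kr 172,000.

kr 158,000–kr 172,000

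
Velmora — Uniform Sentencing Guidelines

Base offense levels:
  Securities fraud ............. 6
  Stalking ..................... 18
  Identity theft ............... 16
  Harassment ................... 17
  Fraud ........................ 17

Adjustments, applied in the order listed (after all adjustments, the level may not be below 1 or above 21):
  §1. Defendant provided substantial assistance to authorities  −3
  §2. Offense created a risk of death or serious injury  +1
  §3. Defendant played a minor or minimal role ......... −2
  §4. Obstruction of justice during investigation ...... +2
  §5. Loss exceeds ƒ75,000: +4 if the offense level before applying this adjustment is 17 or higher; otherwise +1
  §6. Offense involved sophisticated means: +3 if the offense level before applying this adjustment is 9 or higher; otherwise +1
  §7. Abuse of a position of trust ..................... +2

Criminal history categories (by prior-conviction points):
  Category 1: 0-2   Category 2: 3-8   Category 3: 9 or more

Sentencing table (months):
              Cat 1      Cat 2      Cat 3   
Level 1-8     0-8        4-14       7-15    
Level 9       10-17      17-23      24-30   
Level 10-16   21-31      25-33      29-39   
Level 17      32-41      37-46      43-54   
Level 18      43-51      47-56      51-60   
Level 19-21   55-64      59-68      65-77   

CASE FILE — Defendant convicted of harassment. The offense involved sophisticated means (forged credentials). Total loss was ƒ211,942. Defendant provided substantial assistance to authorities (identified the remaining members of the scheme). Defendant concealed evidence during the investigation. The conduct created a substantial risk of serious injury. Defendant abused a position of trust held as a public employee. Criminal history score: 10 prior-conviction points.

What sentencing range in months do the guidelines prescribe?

65-77 months

Base offense level for harassment: 17.
§1 applies: 17 − 3 = 14.
§2 applies: 14 + 1 = 15.
§3 does not apply.
§4 applies: 15 + 2 = 17.
§5 applies (level before this adjustment is 17 ≥ 17, so +4): 17 + 4 = 21.
§6 applies (level before this adjustment is 21 ≥ 9, so +3): 21 + 3 = 24.
§7 applies: 24 + 2 = 26.
Level 26 exceeds the maximum of 21; capped at 21.
Final offense level: 21.
Criminal history: 10 prior points → Category 3 (9+).
Level 21 falls in the 19-21 band.
Grid: Level 19-21 × Category 3 = 65-77 months.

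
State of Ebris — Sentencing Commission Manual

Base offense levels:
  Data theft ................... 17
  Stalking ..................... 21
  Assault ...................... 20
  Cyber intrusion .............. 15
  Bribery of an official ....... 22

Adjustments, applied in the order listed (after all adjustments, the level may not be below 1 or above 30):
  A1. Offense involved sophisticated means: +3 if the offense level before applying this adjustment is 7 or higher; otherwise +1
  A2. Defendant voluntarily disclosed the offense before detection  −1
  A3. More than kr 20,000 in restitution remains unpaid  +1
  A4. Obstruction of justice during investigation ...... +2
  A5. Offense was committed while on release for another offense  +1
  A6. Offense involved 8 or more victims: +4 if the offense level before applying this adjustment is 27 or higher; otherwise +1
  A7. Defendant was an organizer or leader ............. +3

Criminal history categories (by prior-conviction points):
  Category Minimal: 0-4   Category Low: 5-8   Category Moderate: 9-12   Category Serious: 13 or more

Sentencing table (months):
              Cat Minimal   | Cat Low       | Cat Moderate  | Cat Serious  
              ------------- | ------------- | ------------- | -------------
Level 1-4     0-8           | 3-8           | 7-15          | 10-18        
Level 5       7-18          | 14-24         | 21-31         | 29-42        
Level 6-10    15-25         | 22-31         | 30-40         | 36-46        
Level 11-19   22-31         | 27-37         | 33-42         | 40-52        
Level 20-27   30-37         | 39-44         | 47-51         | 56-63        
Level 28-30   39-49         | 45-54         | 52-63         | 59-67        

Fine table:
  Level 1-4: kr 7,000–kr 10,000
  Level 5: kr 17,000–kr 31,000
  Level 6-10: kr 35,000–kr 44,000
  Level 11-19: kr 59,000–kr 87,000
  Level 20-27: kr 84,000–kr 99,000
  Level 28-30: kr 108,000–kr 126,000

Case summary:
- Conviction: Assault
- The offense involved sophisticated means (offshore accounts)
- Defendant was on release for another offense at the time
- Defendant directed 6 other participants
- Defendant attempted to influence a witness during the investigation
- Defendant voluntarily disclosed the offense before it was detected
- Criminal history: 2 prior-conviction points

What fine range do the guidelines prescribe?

Base offense level for assault: 20.
A1 applies (level before this adjustment is 20 ≥ 7, so +3): 20 + 3 = 23.
A2 applies: 23 − 1 = 22.
A4 applies: 22 + 2 = 24.
A5 applies: 24 + 1 = 25.
A7 applies: 25 + 3 = 28.
Final offense level: 28.
Level 28 falls in the 28-30 band.
Fine table: Level 28-30 → kr 108,000–kr 126,000.

kr 108,000–kr 126,000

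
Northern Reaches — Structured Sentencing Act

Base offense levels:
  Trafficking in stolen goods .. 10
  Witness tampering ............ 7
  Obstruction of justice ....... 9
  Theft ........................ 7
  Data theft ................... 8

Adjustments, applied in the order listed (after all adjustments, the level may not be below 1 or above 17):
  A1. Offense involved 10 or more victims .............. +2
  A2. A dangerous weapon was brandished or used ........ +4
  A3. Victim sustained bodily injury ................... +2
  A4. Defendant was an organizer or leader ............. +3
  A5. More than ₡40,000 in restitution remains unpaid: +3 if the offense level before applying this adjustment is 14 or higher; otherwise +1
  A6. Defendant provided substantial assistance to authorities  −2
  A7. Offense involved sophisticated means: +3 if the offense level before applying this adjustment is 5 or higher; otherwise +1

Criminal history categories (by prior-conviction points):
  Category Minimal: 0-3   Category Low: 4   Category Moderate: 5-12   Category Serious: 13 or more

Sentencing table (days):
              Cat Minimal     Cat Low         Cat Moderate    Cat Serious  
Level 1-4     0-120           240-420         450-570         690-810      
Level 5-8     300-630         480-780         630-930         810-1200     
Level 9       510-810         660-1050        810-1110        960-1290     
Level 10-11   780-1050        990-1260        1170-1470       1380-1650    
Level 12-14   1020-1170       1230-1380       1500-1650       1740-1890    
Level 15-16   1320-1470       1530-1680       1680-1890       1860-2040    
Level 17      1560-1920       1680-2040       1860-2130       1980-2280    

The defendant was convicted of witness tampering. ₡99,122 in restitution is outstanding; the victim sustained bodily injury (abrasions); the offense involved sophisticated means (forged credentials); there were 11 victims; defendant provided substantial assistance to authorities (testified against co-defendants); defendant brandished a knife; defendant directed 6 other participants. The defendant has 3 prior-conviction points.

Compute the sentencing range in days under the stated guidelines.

Base offense level for witness tampering: 7.
A1 applies: 7 + 2 = 9.
A2 applies: 9 + 4 = 13.
A3 applies: 13 + 2 = 15.
A4 applies: 15 + 3 = 18.
A5 applies (level before this adjustment is 18 ≥ 14, so +3): 18 + 3 = 21.
A6 applies: 21 − 2 = 19.
A7 applies (level before this adjustment is 19 ≥ 5, so +3): 19 + 3 = 22.
Level 22 exceeds the maximum of 17; capped at 17.
Final offense level: 17.
Criminal history: 3 prior points → Category Minimal (0-3).
Level 17 falls in the 17 band.
Grid: Level 17 × Category Minimal = 1560-1920 days.

1560-1920 days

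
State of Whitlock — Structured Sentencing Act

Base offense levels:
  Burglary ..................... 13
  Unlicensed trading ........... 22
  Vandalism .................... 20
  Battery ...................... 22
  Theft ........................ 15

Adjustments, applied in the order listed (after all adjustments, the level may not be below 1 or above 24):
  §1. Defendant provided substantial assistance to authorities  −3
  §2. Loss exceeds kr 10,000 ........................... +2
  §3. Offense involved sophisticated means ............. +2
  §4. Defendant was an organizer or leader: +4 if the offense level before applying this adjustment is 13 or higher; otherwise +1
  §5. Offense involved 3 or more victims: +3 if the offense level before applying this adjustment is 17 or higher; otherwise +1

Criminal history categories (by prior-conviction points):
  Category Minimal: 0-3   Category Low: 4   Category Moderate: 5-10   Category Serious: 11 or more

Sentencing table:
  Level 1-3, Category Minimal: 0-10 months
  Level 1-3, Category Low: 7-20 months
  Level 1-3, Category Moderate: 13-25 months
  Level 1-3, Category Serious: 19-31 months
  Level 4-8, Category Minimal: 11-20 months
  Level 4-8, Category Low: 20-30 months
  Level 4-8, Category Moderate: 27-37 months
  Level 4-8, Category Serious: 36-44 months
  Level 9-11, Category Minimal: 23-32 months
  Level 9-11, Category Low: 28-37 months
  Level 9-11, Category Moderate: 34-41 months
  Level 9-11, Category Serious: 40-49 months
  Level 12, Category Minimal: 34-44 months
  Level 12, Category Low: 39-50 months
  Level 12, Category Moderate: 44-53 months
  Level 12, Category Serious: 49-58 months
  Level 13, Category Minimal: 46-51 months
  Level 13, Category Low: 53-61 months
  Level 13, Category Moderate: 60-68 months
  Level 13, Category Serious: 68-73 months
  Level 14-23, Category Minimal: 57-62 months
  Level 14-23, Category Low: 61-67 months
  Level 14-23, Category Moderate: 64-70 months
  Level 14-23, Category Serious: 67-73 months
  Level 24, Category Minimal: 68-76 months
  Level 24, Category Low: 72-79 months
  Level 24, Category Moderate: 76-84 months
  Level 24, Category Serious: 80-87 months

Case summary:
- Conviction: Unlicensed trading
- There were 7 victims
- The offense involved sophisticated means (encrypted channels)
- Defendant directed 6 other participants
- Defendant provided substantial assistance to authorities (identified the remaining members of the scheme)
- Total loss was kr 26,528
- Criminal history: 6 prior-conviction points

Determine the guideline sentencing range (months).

76-84 months

Base offense level for unlicensed trading: 22.
§1 applies: 22 − 3 = 19.
§2 applies: 19 + 2 = 21.
§3 applies: 21 + 2 = 23.
§4 applies (level before this adjustment is 23 ≥ 13, so +4): 23 + 4 = 27.
§5 applies (level before this adjustment is 27 ≥ 17, so +3): 27 + 3 = 30.
Level 30 exceeds the maximum of 24; capped at 24.
Final offense level: 24.
Criminal history: 6 prior points → Category Moderate (5-10).
Level 24 falls in the 24 band.
Grid: Level 24 × Category Moderate = 76-84 months.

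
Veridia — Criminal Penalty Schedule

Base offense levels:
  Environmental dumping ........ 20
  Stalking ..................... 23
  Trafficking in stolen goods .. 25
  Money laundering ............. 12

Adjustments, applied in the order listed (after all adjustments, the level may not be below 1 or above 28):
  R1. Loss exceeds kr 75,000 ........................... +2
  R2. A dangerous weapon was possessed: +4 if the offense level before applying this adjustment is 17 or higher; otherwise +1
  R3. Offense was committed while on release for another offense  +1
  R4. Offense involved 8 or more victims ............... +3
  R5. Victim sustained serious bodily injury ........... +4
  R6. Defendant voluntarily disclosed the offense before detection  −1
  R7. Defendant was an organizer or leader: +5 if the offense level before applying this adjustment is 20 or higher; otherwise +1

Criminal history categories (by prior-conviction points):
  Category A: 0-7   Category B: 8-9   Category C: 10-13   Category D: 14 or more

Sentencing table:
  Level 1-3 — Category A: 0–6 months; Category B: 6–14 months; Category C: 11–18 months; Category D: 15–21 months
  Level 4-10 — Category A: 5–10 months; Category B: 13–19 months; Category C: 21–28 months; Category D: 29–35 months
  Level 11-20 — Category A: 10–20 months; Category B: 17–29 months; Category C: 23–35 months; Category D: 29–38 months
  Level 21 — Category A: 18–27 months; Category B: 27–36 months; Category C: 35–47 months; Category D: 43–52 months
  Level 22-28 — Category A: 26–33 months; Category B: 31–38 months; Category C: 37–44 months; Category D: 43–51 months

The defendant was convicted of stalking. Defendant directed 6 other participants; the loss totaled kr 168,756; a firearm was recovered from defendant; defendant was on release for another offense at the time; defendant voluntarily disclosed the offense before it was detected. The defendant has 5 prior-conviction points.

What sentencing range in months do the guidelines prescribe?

Base offense level for stalking: 23.
R1 applies: 23 + 2 = 25.
R2 applies (level before this adjustment is 25 ≥ 17, so +4): 25 + 4 = 29.
R3 applies: 29 + 1 = 30.
R6 applies: 30 − 1 = 29.
R7 applies (level before this adjustment is 29 ≥ 20, so +5): 29 + 5 = 34.
Level 34 exceeds the maximum of 28; capped at 28.
Final offense level: 28.
Criminal history: 5 prior points → Category A (0-7).
Level 28 falls in the 22-28 band.
Grid: Level 22-28 × Category A = 26-33 months.

26-33 months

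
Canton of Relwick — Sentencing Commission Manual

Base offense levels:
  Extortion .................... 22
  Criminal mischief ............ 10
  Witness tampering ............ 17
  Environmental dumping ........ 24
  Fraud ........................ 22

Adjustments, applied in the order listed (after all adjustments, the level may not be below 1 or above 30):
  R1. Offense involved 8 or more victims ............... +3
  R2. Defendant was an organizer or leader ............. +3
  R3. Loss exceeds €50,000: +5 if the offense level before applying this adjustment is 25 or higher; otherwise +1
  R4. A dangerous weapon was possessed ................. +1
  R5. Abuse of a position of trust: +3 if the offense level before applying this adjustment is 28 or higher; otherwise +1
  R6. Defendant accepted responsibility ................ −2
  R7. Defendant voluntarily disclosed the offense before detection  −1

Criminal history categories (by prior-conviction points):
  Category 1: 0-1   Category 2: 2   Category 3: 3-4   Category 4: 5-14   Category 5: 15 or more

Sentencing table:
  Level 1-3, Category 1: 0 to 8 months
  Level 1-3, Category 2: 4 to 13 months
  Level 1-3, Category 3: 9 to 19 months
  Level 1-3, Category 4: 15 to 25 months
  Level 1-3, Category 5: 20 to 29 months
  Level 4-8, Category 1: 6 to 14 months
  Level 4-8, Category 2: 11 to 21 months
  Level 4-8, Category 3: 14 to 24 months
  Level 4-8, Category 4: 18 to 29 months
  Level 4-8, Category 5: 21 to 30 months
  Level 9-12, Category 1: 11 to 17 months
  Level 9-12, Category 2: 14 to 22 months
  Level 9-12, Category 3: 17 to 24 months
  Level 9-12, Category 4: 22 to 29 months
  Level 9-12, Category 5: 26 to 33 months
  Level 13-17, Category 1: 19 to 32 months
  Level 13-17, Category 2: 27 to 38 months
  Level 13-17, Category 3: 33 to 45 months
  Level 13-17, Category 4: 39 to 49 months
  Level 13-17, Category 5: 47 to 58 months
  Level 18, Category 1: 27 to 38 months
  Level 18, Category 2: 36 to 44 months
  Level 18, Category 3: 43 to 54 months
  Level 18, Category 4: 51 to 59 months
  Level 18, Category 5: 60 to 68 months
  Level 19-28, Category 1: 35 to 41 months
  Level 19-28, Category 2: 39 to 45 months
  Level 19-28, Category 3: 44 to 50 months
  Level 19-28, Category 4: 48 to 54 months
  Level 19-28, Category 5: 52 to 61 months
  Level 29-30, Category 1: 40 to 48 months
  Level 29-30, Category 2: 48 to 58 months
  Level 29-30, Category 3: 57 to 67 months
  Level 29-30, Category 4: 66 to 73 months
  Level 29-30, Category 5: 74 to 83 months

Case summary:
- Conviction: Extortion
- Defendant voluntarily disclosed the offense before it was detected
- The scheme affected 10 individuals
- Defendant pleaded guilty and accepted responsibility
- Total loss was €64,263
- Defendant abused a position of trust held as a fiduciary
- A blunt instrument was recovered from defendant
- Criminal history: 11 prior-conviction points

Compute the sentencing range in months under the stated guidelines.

Base offense level for extortion: 22.
R1 applies: 22 + 3 = 25.
R2 does not apply.
R3 applies (level before this adjustment is 25 ≥ 25, so +5): 25 + 5 = 30.
R4 applies: 30 + 1 = 31.
R5 applies (level before this adjustment is 31 ≥ 28, so +3): 31 + 3 = 34.
R6 applies: 34 − 2 = 32.
R7 applies: 32 − 1 = 31.
Level 31 exceeds the maximum of 30; capped at 30.
Final offense level: 30.
Criminal history: 11 prior points → Category 4 (5-14).
Level 30 falls in the 29-30 band.
Grid: Level 29-30 × Category 4 = 66-73 months.

66-73 months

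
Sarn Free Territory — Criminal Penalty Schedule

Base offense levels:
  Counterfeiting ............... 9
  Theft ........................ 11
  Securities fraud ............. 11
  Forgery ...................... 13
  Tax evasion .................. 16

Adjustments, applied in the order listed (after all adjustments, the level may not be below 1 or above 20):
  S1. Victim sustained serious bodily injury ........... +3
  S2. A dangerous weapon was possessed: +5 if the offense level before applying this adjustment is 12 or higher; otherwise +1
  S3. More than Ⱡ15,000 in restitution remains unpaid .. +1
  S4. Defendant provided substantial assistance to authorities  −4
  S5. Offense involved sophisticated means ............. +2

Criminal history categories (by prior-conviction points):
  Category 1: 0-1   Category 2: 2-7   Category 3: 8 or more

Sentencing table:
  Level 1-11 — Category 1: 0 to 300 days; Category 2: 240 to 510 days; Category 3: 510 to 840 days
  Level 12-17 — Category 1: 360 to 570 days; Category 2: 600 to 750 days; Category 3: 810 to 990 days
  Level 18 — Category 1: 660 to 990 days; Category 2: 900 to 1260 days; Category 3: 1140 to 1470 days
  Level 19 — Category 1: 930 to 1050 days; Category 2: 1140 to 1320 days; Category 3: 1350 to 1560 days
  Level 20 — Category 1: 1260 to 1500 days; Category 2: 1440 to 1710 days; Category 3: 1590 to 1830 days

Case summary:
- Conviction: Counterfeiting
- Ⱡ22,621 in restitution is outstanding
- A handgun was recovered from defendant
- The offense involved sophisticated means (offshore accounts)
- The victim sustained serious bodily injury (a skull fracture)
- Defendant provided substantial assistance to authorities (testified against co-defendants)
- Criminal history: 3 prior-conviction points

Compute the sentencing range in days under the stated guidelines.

600-750 days

Base offense level for counterfeiting: 9.
S1 applies: 9 + 3 = 12.
S2 applies (level before this adjustment is 12 ≥ 12, so +5): 12 + 5 = 17.
S3 applies: 17 + 1 = 18.
S4 applies: 18 − 4 = 14.
S5 applies: 14 + 2 = 16.
Final offense level: 16.
Criminal history: 3 prior points → Category 2 (2-7).
Level 16 falls in the 12-17 band.
Grid: Level 12-17 × Category 2 = 600-750 days.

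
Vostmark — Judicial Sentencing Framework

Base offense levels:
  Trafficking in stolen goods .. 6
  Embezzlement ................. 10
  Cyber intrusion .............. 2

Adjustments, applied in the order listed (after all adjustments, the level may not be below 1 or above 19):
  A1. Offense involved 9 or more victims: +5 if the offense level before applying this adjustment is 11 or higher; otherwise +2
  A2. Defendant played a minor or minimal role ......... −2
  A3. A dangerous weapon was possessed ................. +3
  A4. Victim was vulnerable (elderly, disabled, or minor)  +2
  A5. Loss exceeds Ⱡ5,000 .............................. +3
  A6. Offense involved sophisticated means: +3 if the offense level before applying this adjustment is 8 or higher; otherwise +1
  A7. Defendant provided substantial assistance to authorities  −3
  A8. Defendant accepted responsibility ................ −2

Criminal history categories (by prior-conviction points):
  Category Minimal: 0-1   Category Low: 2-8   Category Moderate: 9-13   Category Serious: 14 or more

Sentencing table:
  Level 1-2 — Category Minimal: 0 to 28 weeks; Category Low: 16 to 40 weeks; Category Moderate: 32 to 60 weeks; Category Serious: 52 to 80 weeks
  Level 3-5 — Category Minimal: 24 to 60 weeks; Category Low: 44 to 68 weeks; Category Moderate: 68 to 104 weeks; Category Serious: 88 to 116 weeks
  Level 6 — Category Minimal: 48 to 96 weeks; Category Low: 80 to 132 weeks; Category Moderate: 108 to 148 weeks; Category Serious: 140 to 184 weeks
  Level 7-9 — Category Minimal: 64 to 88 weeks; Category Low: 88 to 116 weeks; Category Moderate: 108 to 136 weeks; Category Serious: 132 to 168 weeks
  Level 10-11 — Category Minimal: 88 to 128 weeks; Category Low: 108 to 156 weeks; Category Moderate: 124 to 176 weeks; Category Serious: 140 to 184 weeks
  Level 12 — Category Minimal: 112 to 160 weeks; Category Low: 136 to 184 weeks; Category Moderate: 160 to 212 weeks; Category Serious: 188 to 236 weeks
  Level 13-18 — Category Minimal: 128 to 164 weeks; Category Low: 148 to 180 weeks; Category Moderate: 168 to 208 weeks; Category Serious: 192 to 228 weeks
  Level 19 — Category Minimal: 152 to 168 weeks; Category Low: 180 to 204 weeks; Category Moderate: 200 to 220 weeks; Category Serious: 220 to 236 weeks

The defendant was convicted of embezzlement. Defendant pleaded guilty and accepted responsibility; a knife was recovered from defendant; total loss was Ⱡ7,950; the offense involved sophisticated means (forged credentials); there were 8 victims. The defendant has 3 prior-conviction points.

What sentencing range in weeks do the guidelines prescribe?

148-180 weeks

Base offense level for embezzlement: 10.
A1 does not apply.
A2 does not apply.
A3 applies: 10 + 3 = 13.
A4 does not apply.
A5 applies: 13 + 3 = 16.
A6 applies (level before this adjustment is 16 ≥ 8, so +3): 16 + 3 = 19.
A7 does not apply.
A8 applies: 19 − 2 = 17.
Final offense level: 17.
Criminal history: 3 prior points → Category Low (2-8).
Level 17 falls in the 13-18 band.
Grid: Level 13-18 × Category Low = 148-180 weeks.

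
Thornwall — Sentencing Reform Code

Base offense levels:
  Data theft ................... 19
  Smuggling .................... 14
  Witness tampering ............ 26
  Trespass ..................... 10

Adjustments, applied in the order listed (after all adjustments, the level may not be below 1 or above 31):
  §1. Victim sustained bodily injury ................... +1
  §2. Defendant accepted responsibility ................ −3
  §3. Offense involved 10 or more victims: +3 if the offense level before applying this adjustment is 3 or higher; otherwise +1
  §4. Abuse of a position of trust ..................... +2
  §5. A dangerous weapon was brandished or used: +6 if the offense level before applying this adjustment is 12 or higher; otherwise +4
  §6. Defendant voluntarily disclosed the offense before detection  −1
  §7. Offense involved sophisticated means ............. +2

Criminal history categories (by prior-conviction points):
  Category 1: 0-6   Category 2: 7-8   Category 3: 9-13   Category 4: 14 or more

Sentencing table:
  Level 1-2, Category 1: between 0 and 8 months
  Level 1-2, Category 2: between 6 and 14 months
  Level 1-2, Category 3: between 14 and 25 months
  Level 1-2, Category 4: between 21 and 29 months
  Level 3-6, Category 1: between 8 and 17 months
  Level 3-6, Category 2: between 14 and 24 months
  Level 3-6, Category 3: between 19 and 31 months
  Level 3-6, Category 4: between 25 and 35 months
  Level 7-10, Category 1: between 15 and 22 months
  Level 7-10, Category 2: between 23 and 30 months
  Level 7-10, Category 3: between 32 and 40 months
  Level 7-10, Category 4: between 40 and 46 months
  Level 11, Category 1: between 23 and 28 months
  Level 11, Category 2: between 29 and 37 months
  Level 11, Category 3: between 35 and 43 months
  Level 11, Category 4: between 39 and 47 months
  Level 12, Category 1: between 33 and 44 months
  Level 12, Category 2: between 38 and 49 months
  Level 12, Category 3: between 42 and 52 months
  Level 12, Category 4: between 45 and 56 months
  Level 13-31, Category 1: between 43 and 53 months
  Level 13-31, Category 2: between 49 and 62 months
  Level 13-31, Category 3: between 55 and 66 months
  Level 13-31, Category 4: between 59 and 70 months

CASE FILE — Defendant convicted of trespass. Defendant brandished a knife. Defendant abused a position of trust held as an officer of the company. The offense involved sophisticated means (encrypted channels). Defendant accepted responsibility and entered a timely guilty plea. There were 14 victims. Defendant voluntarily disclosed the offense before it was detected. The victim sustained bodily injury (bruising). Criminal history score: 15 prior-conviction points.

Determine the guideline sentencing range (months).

59-70 months

Base offense level for trespass: 10.
§1 applies: 10 + 1 = 11.
§2 applies: 11 − 3 = 8.
§3 applies (level before this adjustment is 8 ≥ 3, so +3): 8 + 3 = 11.
§4 applies: 11 + 2 = 13.
§5 applies (level before this adjustment is 13 ≥ 12, so +6): 13 + 6 = 19.
§6 applies: 19 − 1 = 18.
§7 applies: 18 + 2 = 20.
Final offense level: 20.
Criminal history: 15 prior points → Category 4 (14+).
Level 20 falls in the 13-31 band.
Grid: Level 13-31 × Category 4 = 59-70 months.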